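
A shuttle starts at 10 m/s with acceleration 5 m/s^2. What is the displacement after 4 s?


Given: v0 = 10 m/s, a = 5 m/s^2, t = 4 s
Using s = v0*t + (1/2)*a*t^2
s = 10*4 + (1/2)*5*4^2
s = 40 + (1/2)*80
s = 40 + 40
s = 80

80 m


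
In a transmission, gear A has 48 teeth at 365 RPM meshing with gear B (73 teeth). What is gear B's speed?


Given: N1 = 48 teeth, w1 = 365 RPM, N2 = 73 teeth
Using N1*w1 = N2*w2
w2 = N1*w1 / N2
w2 = 48*365 / 73
w2 = 17520 / 73
w2 = 240 RPM

240 RPM


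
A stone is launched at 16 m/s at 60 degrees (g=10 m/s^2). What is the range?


Given: v0 = 16 m/s, theta = 60 deg, g = 10 m/s^2
sin(2*60) = sin(120) = sqrt(3)/2
Using R = v0^2 * sin(2*theta) / g
R = 16^2 * (sqrt(3)/2) / 10
R = 256 * sqrt(3) / 20
R = 64/5*sqrt(3) m

64/5*sqrt(3) m


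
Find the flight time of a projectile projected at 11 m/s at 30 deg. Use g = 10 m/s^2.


Given: v0 = 11 m/s, theta = 30 deg, g = 10 m/s^2
sin(30) = 1/2
Using T = 2*v0*sin(theta) / g
T = 2*11*1/2 / 10
T = 11 / 10
T = 11/10 s

11/10 s


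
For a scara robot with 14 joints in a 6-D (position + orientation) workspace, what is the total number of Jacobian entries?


Given: task space dimension = 6, joints = 14
Jacobian is a 6 x 14 matrix
Total entries = rows * columns
Total = 6 * 14
Total = 84

84


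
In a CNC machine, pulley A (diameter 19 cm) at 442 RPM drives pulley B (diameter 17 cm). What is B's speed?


Given: D1 = 19 cm, w1 = 442 RPM, D2 = 17 cm
Using D1*w1 = D2*w2
w2 = D1*w1 / D2
w2 = 19*442 / 17
w2 = 8398 / 17
w2 = 494 RPM

494 RPM


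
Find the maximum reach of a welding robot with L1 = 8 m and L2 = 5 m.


Given: L1 = 8 m, L2 = 5 m
For a 2-link planar arm, max reach = L1 + L2 (fully extended)
Max reach = 8 + 5
Max reach = 13 m

13 m


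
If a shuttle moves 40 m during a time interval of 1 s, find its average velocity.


Given: distance d = 40 m, time t = 1 s
Using v = d / t
v = 40 / 1
v = 40 m/s

40 m/s


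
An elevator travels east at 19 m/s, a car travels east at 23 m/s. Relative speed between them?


Given: v_A = 19 m/s east, v_B = 23 m/s east
Both move in the same direction; relative speed = |v_A - v_B|
|19 - 23| = |-4|
= 4 m/s

4 m/s


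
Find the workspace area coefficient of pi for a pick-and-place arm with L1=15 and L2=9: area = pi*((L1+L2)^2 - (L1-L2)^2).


Given: L1 = 15, L2 = 9
(L1+L2)^2 = (24)^2 = 576
(L1-L2)^2 = (6)^2 = 36
Difference = 576 - 36 = 540
This equals 4*L1*L2 = 4*15*9 = 540
Workspace area = 540*pi

540


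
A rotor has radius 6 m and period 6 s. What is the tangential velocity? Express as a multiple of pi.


Given: radius r = 6 m, period T = 6 s
Using v = 2*pi*r / T
v = 2*pi*6 / 6
v = 12*pi / 6
v = 2*pi m/s

2*pi m/s


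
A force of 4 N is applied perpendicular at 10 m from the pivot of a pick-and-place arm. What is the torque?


Given: F = 4 N, r = 10 m, angle = 90 deg (perpendicular)
Using tau = F * r * sin(90)
sin(90) = 1
tau = 4 * 10 * 1
tau = 40 Nm

40 Nm


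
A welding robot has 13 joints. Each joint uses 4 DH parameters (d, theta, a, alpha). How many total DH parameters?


Given: 13 joints, 4 DH parameters per joint (d, theta, a, alpha)
Total DH parameters = number_of_joints * 4
Total = 13 * 4
Total = 52

52


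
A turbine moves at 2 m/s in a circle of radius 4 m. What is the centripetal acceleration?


Given: v = 2 m/s, r = 4 m
Using a_c = v^2 / r
a_c = 2^2 / 4
a_c = 4 / 4
a_c = 1 m/s^2

1 m/s^2


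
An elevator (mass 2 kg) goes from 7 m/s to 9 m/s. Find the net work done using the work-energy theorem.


Given: m = 2 kg, v0 = 7 m/s, v = 9 m/s
Using W = (1/2)*m*(v^2 - v0^2)
v^2 = 9^2 = 81
v0^2 = 7^2 = 49
v^2 - v0^2 = 81 - 49 = 32
W = (1/2)*2*32 = 32 J

32 J


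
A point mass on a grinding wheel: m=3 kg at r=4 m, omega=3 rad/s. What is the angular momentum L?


Given: m = 3 kg, r = 4 m, omega = 3 rad/s
For a point mass: I = m*r^2
I = 3*4^2 = 3*16 = 48
L = I*omega = 48*3
L = 144 kg*m^2/s

144 kg*m^2/s


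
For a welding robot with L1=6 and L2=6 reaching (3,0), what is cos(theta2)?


Given: L1 = 6, L2 = 6, target (x, y) = (3, 0)
Using cos(theta2) = (x^2 + y^2 - L1^2 - L2^2) / (2*L1*L2)
x^2 + y^2 = 3^2 + 0 = 9
L1^2 + L2^2 = 36 + 36 = 72
Numerator = 9 - 72 = -63
Denominator = 2*6*6 = 72
cos(theta2) = -63/72 = -7/8

-7/8


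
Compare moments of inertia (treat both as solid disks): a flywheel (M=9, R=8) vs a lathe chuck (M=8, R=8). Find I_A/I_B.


Given: M1=9 kg, R1=8 m, M2=8 kg, R2=8 m
For a disk: I = (1/2)*M*R^2, so I_A/I_B = (M1*R1^2)/(M2*R2^2)
M1*R1^2 = 9*64 = 576
M2*R2^2 = 8*64 = 512
I_A/I_B = 576/512 = 9/8

9/8


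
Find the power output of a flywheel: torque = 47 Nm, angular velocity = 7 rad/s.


Given: tau = 47 Nm, omega = 7 rad/s
Using P = tau * omega
P = 47 * 7
P = 329 W

329 W


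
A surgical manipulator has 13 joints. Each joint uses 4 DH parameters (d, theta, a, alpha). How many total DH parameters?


Given: 13 joints, 4 DH parameters per joint (d, theta, a, alpha)
Total DH parameters = number_of_joints * 4
Total = 13 * 4
Total = 52

52


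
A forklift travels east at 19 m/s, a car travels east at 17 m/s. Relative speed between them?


Given: v_A = 19 m/s east, v_B = 17 m/s east
Both move in the same direction; relative speed = |v_A - v_B|
|19 - 17| = |2|
= 2 m/s

2 m/s


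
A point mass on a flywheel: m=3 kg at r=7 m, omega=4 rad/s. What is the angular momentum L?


Given: m = 3 kg, r = 7 m, omega = 4 rad/s
For a point mass: I = m*r^2
I = 3*7^2 = 3*49 = 147
L = I*omega = 147*4
L = 588 kg*m^2/s

588 kg*m^2/s


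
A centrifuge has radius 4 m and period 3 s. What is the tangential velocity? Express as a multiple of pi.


Given: radius r = 4 m, period T = 3 s
Using v = 2*pi*r / T
v = 2*pi*4 / 3
v = 8*pi / 3
v = 8/3*pi m/s

8/3*pi m/s


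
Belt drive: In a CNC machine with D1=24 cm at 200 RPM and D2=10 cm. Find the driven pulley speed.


Given: D1 = 24 cm, w1 = 200 RPM, D2 = 10 cm
Using D1*w1 = D2*w2
w2 = D1*w1 / D2
w2 = 24*200 / 10
w2 = 4800 / 10
w2 = 480 RPM

480 RPM


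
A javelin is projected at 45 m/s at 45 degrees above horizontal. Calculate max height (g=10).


Given: v0 = 45 m/s, theta = 45 deg, g = 10 m/s^2
sin^2(45) = 1/2
Using H = v0^2 * sin^2(theta) / (2*g)
H = 45^2 * 1/2 / (2*10)
H = 2025 * 1/2 / 20
H = 2025/2 / 20
H = 405/8 m

405/8 m


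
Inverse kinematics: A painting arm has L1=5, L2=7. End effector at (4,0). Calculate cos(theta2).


Given: L1 = 5, L2 = 7, target (x, y) = (4, 0)
Using cos(theta2) = (x^2 + y^2 - L1^2 - L2^2) / (2*L1*L2)
x^2 + y^2 = 4^2 + 0 = 16
L1^2 + L2^2 = 25 + 49 = 74
Numerator = 16 - 74 = -58
Denominator = 2*5*7 = 70
cos(theta2) = -58/70 = -29/35

-29/35


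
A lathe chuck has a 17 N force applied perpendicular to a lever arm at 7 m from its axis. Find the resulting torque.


Given: F = 17 N, r = 7 m, angle = 90 deg (perpendicular)
Using tau = F * r * sin(90)
sin(90) = 1
tau = 17 * 7 * 1
tau = 119 Nm

119 Nm


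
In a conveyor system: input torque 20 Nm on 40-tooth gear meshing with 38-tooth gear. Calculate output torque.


Given: N1 = 40, N2 = 38, T1 = 20 Nm
Using T2/T1 = N2/N1
T2 = T1 * N2 / N1
T2 = 20 * 38 / 40
T2 = 760 / 40
T2 = 19 Nm

19 Nm


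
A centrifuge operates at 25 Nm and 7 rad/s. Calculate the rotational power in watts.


Given: tau = 25 Nm, omega = 7 rad/s
Using P = tau * omega
P = 25 * 7
P = 175 W

175 W


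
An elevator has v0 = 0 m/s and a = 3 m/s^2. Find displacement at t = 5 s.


Given: v0 = 0 m/s, a = 3 m/s^2, t = 5 s
Using s = v0*t + (1/2)*a*t^2
s = 0*5 + (1/2)*3*5^2
s = 0 + (1/2)*75
s = 0 + 75/2
s = 75/2

75/2 m


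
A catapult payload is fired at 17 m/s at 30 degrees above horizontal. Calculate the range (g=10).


Given: v0 = 17 m/s, theta = 30 deg, g = 10 m/s^2
sin(2*30) = sin(60) = sqrt(3)/2
Using R = v0^2 * sin(2*theta) / g
R = 17^2 * (sqrt(3)/2) / 10
R = 289 * sqrt(3) / 20
R = 289/20*sqrt(3) m

289/20*sqrt(3) m


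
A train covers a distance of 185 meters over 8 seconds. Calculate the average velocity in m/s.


Given: distance d = 185 m, time t = 8 s
Using v = d / t
v = 185 / 8
v = 185/8 m/s

185/8 m/s


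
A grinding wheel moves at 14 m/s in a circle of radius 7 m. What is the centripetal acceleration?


Given: v = 14 m/s, r = 7 m
Using a_c = v^2 / r
a_c = 14^2 / 7
a_c = 196 / 7
a_c = 28 m/s^2

28 m/s^2


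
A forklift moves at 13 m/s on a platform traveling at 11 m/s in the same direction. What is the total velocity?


Given: object velocity = 13 m/s, platform velocity = 11 m/s (same direction)
Using classical velocity addition: v_total = v_object + v_platform
v_total = 13 + 11
v_total = 24 m/s

24 m/s


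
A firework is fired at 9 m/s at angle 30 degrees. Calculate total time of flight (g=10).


Given: v0 = 9 m/s, theta = 30 deg, g = 10 m/s^2
sin(30) = 1/2
Using T = 2*v0*sin(theta) / g
T = 2*9*1/2 / 10
T = 9 / 10
T = 9/10 s

9/10 s


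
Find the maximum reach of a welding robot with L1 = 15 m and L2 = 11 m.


Given: L1 = 15 m, L2 = 11 m
For a 2-link planar arm, max reach = L1 + L2 (fully extended)
Max reach = 15 + 11
Max reach = 26 m

26 m


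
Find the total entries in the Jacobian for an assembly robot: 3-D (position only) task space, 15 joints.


Given: task space dimension = 3, joints = 15
Jacobian is a 3 x 15 matrix
Total entries = rows * columns
Total = 3 * 15
Total = 45

45


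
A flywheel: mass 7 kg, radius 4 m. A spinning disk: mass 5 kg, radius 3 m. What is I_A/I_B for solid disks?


Given: M1=7 kg, R1=4 m, M2=5 kg, R2=3 m
For a disk: I = (1/2)*M*R^2, so I_A/I_B = (M1*R1^2)/(M2*R2^2)
M1*R1^2 = 7*16 = 112
M2*R2^2 = 5*9 = 45
I_A/I_B = 112/45 = 112/45

112/45


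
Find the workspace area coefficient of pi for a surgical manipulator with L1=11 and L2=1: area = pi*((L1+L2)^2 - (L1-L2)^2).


Given: L1 = 11, L2 = 1
(L1+L2)^2 = (12)^2 = 144
(L1-L2)^2 = (10)^2 = 100
Difference = 144 - 100 = 44
This equals 4*L1*L2 = 4*11*1 = 44
Workspace area = 44*pi

44


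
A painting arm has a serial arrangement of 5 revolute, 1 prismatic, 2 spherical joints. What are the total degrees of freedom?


Given: serial robot with 5 revolute, 1 prismatic, 2 spherical joints
DOF contribution per joint type: revolute=1, prismatic=1, spherical=3, fixed=0
DOF = 5*1 + 1*1 + 2*3
DOF = 12

12


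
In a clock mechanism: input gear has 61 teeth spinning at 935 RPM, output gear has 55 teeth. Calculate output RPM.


Given: N1 = 61 teeth, w1 = 935 RPM, N2 = 55 teeth
Using N1*w1 = N2*w2
w2 = N1*w1 / N2
w2 = 61*935 / 55
w2 = 57035 / 55
w2 = 1037 RPM

1037 RPM


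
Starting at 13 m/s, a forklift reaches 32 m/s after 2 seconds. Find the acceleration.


Given: initial velocity v0 = 13 m/s, final velocity v = 32 m/s, time t = 2 s
Using a = (v - v0) / t
a = (32 - 13) / 2
a = 19 / 2
a = 19/2 m/s^2

19/2 m/s^2


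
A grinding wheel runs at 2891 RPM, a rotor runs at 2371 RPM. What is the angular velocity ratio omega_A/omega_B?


Given: RPM_A = 2891, RPM_B = 2371
omega = 2*pi*RPM/60, so omega_A/omega_B = RPM_A / RPM_B
omega_A/omega_B = 2891 / 2371
omega_A/omega_B = 2891/2371

2891/2371


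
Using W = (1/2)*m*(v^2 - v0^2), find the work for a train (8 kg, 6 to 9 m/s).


Given: m = 8 kg, v0 = 6 m/s, v = 9 m/s
Using W = (1/2)*m*(v^2 - v0^2)
v^2 = 9^2 = 81
v0^2 = 6^2 = 36
v^2 - v0^2 = 81 - 36 = 45
W = (1/2)*8*45 = 180 J

180 J


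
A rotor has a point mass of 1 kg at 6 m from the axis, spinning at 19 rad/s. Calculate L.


Given: m = 1 kg, r = 6 m, omega = 19 rad/s
For a point mass: I = m*r^2
I = 1*6^2 = 1*36 = 36
L = I*omega = 36*19
L = 684 kg*m^2/s

684 kg*m^2/s


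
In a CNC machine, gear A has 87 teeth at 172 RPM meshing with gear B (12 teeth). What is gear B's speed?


Given: N1 = 87 teeth, w1 = 172 RPM, N2 = 12 teeth
Using N1*w1 = N2*w2
w2 = N1*w1 / N2
w2 = 87*172 / 12
w2 = 14964 / 12
w2 = 1247 RPM

1247 RPM


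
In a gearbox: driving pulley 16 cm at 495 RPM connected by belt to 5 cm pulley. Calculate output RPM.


Given: D1 = 16 cm, w1 = 495 RPM, D2 = 5 cm
Using D1*w1 = D2*w2
w2 = D1*w1 / D2
w2 = 16*495 / 5
w2 = 7920 / 5
w2 = 1584 RPM

1584 RPM


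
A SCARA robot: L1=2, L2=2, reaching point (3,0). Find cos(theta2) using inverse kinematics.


Given: L1 = 2, L2 = 2, target (x, y) = (3, 0)
Using cos(theta2) = (x^2 + y^2 - L1^2 - L2^2) / (2*L1*L2)
x^2 + y^2 = 3^2 + 0 = 9
L1^2 + L2^2 = 4 + 4 = 8
Numerator = 9 - 8 = 1
Denominator = 2*2*2 = 8
cos(theta2) = 1/8 = 1/8

1/8


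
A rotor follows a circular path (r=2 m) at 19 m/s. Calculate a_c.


Given: v = 19 m/s, r = 2 m
Using a_c = v^2 / r
a_c = 19^2 / 2
a_c = 361 / 2
a_c = 361/2 m/s^2

361/2 m/s^2


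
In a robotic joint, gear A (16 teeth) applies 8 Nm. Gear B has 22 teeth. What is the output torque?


Given: N1 = 16, N2 = 22, T1 = 8 Nm
Using T2/T1 = N2/N1
T2 = T1 * N2 / N1
T2 = 8 * 22 / 16
T2 = 176 / 16
T2 = 11 Nm

11 Nm


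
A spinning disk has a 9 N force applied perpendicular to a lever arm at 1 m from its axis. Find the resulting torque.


Given: F = 9 N, r = 1 m, angle = 90 deg (perpendicular)
Using tau = F * r * sin(90)
sin(90) = 1
tau = 9 * 1 * 1
tau = 9 Nm

9 Nm


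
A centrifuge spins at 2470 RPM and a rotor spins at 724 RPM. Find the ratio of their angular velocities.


Given: RPM_A = 2470, RPM_B = 724
omega = 2*pi*RPM/60, so omega_A/omega_B = RPM_A / RPM_B
omega_A/omega_B = 2470 / 724
omega_A/omega_B = 1235/362

1235/362


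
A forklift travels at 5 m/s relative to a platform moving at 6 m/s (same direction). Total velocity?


Given: object velocity = 5 m/s, platform velocity = 6 m/s (same direction)
Using classical velocity addition: v_total = v_object + v_platform
v_total = 5 + 6
v_total = 11 m/s

11 m/s


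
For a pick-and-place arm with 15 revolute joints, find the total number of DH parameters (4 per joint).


Given: 15 joints, 4 DH parameters per joint (d, theta, a, alpha)
Total DH parameters = number_of_joints * 4
Total = 15 * 4
Total = 60

60


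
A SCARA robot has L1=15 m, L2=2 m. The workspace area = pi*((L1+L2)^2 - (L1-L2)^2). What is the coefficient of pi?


Given: L1 = 15, L2 = 2
(L1+L2)^2 = (17)^2 = 289
(L1-L2)^2 = (13)^2 = 169
Difference = 289 - 169 = 120
This equals 4*L1*L2 = 4*15*2 = 120
Workspace area = 120*pi

120


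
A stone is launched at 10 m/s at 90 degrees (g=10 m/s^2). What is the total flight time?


Given: v0 = 10 m/s, theta = 90 deg, g = 10 m/s^2
sin(90) = 1
Using T = 2*v0*sin(theta) / g
T = 2*10*1 / 10
T = 20 / 10
T = 2 s

2 s


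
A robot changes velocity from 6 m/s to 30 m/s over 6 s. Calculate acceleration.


Given: initial velocity v0 = 6 m/s, final velocity v = 30 m/s, time t = 6 s
Using a = (v - v0) / t
a = (30 - 6) / 6
a = 24 / 6
a = 4 m/s^2

4 m/s^2


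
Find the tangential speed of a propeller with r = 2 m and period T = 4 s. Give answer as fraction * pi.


Given: radius r = 2 m, period T = 4 s
Using v = 2*pi*r / T
v = 2*pi*2 / 4
v = 4*pi / 4
v = 1*pi m/s

1*pi m/s


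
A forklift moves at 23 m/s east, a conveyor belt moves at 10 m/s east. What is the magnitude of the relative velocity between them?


Given: v_A = 23 m/s east, v_B = 10 m/s east
Both move in the same direction; relative speed = |v_A - v_B|
|23 - 10| = |13|
= 13 m/s

13 m/s


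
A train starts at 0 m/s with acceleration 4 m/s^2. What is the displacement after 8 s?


Given: v0 = 0 m/s, a = 4 m/s^2, t = 8 s
Using s = v0*t + (1/2)*a*t^2
s = 0*8 + (1/2)*4*8^2
s = 0 + (1/2)*256
s = 0 + 128
s = 128

128 m


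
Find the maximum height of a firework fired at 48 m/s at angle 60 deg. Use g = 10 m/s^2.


Given: v0 = 48 m/s, theta = 60 deg, g = 10 m/s^2
sin^2(60) = 3/4
Using H = v0^2 * sin^2(theta) / (2*g)
H = 48^2 * 3/4 / (2*10)
H = 2304 * 3/4 / 20
H = 1728 / 20
H = 432/5 m

432/5 m


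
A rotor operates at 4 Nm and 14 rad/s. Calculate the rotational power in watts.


Given: tau = 4 Nm, omega = 14 rad/s
Using P = tau * omega
P = 4 * 14
P = 56 W

56 W


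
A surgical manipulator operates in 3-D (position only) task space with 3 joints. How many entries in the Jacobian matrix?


Given: task space dimension = 3, joints = 3
Jacobian is a 3 x 3 matrix
Total entries = rows * columns
Total = 3 * 3
Total = 9

9


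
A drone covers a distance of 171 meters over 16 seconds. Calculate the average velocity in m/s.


Given: distance d = 171 m, time t = 16 s
Using v = d / t
v = 171 / 16
v = 171/16 m/s

171/16 m/s


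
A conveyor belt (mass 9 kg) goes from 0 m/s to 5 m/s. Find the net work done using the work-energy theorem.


Given: m = 9 kg, v0 = 0 m/s, v = 5 m/s
Using W = (1/2)*m*(v^2 - v0^2)
v^2 = 5^2 = 25
v0^2 = 0^2 = 0
v^2 - v0^2 = 25 - 0 = 25
W = (1/2)*9*25 = 225/2 J

225/2 J


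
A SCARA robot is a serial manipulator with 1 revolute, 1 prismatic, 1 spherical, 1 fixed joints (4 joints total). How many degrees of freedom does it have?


Given: serial robot with 1 revolute, 1 prismatic, 1 spherical, 1 fixed joints
DOF contribution per joint type: revolute=1, prismatic=1, spherical=3, fixed=0
DOF = 1*1 + 1*1 + 1*3 + 1*0
DOF = 5

5


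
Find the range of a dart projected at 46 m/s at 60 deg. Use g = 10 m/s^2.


Given: v0 = 46 m/s, theta = 60 deg, g = 10 m/s^2
sin(2*60) = sin(120) = sqrt(3)/2
Using R = v0^2 * sin(2*theta) / g
R = 46^2 * (sqrt(3)/2) / 10
R = 2116 * sqrt(3) / 20
R = 529/5*sqrt(3) m

529/5*sqrt(3) m


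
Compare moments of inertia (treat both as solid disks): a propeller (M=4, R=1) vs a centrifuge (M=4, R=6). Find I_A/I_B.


Given: M1=4 kg, R1=1 m, M2=4 kg, R2=6 m
For a disk: I = (1/2)*M*R^2, so I_A/I_B = (M1*R1^2)/(M2*R2^2)
M1*R1^2 = 4*1 = 4
M2*R2^2 = 4*36 = 144
I_A/I_B = 4/144 = 1/36

1/36


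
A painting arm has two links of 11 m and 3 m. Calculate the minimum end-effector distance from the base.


Given: L1 = 11 m, L2 = 3 m
For a 2-link planar arm, min reach = |L1 - L2| (second link folded back)
Min reach = |11 - 3|
Min reach = 8 m

8 m


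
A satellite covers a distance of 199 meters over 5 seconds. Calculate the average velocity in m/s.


Given: distance d = 199 m, time t = 5 s
Using v = d / t
v = 199 / 5
v = 199/5 m/s

199/5 m/s


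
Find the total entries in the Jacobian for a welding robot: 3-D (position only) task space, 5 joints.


Given: task space dimension = 3, joints = 5
Jacobian is a 3 x 5 matrix
Total entries = rows * columns
Total = 3 * 5
Total = 15

15


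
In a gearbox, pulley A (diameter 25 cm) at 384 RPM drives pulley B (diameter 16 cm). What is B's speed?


Given: D1 = 25 cm, w1 = 384 RPM, D2 = 16 cm
Using D1*w1 = D2*w2
w2 = D1*w1 / D2
w2 = 25*384 / 16
w2 = 9600 / 16
w2 = 600 RPM

600 RPM


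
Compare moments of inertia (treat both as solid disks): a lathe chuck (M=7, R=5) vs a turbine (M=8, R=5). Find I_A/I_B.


Given: M1=7 kg, R1=5 m, M2=8 kg, R2=5 m
For a disk: I = (1/2)*M*R^2, so I_A/I_B = (M1*R1^2)/(M2*R2^2)
M1*R1^2 = 7*25 = 175
M2*R2^2 = 8*25 = 200
I_A/I_B = 175/200 = 7/8

7/8


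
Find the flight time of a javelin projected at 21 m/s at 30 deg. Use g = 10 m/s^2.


Given: v0 = 21 m/s, theta = 30 deg, g = 10 m/s^2
sin(30) = 1/2
Using T = 2*v0*sin(theta) / g
T = 2*21*1/2 / 10
T = 21 / 10
T = 21/10 s

21/10 s


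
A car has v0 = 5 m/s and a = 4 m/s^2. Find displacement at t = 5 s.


Given: v0 = 5 m/s, a = 4 m/s^2, t = 5 s
Using s = v0*t + (1/2)*a*t^2
s = 5*5 + (1/2)*4*5^2
s = 25 + (1/2)*100
s = 25 + 50
s = 75

75 m


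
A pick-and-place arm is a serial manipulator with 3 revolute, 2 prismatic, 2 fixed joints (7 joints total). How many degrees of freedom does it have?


Given: serial robot with 3 revolute, 2 prismatic, 2 fixed joints
DOF contribution per joint type: revolute=1, prismatic=1, spherical=3, fixed=0
DOF = 3*1 + 2*1 + 2*0
DOF = 5

5


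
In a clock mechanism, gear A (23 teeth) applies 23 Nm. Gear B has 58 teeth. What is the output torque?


Given: N1 = 23, N2 = 58, T1 = 23 Nm
Using T2/T1 = N2/N1
T2 = T1 * N2 / N1
T2 = 23 * 58 / 23
T2 = 1334 / 23
T2 = 58 Nm

58 Nm


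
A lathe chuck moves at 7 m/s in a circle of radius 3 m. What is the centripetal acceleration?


Given: v = 7 m/s, r = 3 m
Using a_c = v^2 / r
a_c = 7^2 / 3
a_c = 49 / 3
a_c = 49/3 m/s^2

49/3 m/s^2


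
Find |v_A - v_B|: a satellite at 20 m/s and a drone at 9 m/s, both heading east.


Given: v_A = 20 m/s east, v_B = 9 m/s east
Both move in the same direction; relative speed = |v_A - v_B|
|20 - 9| = |11|
= 11 m/s

11 m/s


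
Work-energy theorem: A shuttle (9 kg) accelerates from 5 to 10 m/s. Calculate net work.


Given: m = 9 kg, v0 = 5 m/s, v = 10 m/s
Using W = (1/2)*m*(v^2 - v0^2)
v^2 = 10^2 = 100
v0^2 = 5^2 = 25
v^2 - v0^2 = 100 - 25 = 75
W = (1/2)*9*75 = 675/2 J

675/2 J


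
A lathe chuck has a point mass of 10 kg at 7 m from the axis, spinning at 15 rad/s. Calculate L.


Given: m = 10 kg, r = 7 m, omega = 15 rad/s
For a point mass: I = m*r^2
I = 10*7^2 = 10*49 = 490
L = I*omega = 490*15
L = 7350 kg*m^2/s

7350 kg*m^2/s


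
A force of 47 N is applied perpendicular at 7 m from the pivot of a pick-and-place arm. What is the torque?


Given: F = 47 N, r = 7 m, angle = 90 deg (perpendicular)
Using tau = F * r * sin(90)
sin(90) = 1
tau = 47 * 7 * 1
tau = 329 Nm

329 Nm


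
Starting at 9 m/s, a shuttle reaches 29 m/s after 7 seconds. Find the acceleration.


Given: initial velocity v0 = 9 m/s, final velocity v = 29 m/s, time t = 7 s
Using a = (v - v0) / t
a = (29 - 9) / 7
a = 20 / 7
a = 20/7 m/s^2

20/7 m/s^2


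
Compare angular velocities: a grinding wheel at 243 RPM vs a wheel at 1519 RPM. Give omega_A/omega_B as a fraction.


Given: RPM_A = 243, RPM_B = 1519
omega = 2*pi*RPM/60, so omega_A/omega_B = RPM_A / RPM_B
omega_A/omega_B = 243 / 1519
omega_A/omega_B = 243/1519

243/1519


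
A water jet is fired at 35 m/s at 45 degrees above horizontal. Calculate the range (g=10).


Given: v0 = 35 m/s, theta = 45 deg, g = 10 m/s^2
sin(2*45) = sin(90) = 1
Using R = v0^2 * sin(2*theta) / g
R = 35^2 * 1 / 10
R = 1225 / 10
R = 245/2 m

245/2 m


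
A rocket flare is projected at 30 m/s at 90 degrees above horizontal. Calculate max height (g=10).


Given: v0 = 30 m/s, theta = 90 deg, g = 10 m/s^2
sin^2(90) = 1
Using H = v0^2 * sin^2(theta) / (2*g)
H = 30^2 * 1 / (2*10)
H = 900 * 1 / 20
H = 900 / 20
H = 45 m

45 m


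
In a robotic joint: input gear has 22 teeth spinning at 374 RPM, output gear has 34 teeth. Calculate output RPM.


Given: N1 = 22 teeth, w1 = 374 RPM, N2 = 34 teeth
Using N1*w1 = N2*w2
w2 = N1*w1 / N2
w2 = 22*374 / 34
w2 = 8228 / 34
w2 = 242 RPM

242 RPM


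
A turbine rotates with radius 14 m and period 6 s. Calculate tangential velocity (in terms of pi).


Given: radius r = 14 m, period T = 6 s
Using v = 2*pi*r / T
v = 2*pi*14 / 6
v = 28*pi / 6
v = 14/3*pi m/s

14/3*pi m/s


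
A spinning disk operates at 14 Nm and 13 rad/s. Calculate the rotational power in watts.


Given: tau = 14 Nm, omega = 13 rad/s
Using P = tau * omega
P = 14 * 13
P = 182 W

182 W


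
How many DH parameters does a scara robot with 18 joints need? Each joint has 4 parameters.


Given: 18 joints, 4 DH parameters per joint (d, theta, a, alpha)
Total DH parameters = number_of_joints * 4
Total = 18 * 4
Total = 72

72


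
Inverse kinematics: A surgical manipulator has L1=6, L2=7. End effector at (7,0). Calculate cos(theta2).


Given: L1 = 6, L2 = 7, target (x, y) = (7, 0)
Using cos(theta2) = (x^2 + y^2 - L1^2 - L2^2) / (2*L1*L2)
x^2 + y^2 = 7^2 + 0 = 49
L1^2 + L2^2 = 36 + 49 = 85
Numerator = 49 - 85 = -36
Denominator = 2*6*7 = 84
cos(theta2) = -36/84 = -3/7

-3/7


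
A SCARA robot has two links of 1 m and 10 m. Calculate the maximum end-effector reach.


Given: L1 = 1 m, L2 = 10 m
For a 2-link planar arm, max reach = L1 + L2 (fully extended)
Max reach = 1 + 10
Max reach = 11 m

11 m


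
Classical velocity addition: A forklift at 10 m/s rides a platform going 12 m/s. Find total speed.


Given: object velocity = 10 m/s, platform velocity = 12 m/s (same direction)
Using classical velocity addition: v_total = v_object + v_platform
v_total = 10 + 12
v_total = 22 m/s

22 m/s


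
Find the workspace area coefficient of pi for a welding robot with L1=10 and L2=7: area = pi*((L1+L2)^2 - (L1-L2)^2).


Given: L1 = 10, L2 = 7
(L1+L2)^2 = (17)^2 = 289
(L1-L2)^2 = (3)^2 = 9
Difference = 289 - 9 = 280
This equals 4*L1*L2 = 4*10*7 = 280
Workspace area = 280*pi

280


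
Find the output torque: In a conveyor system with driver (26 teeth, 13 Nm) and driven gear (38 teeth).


Given: N1 = 26, N2 = 38, T1 = 13 Nm
Using T2/T1 = N2/N1
T2 = T1 * N2 / N1
T2 = 13 * 38 / 26
T2 = 494 / 26
T2 = 19 Nm

19 Nm


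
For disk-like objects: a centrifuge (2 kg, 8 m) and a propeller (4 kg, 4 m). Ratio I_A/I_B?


Given: M1=2 kg, R1=8 m, M2=4 kg, R2=4 m
For a disk: I = (1/2)*M*R^2, so I_A/I_B = (M1*R1^2)/(M2*R2^2)
M1*R1^2 = 2*64 = 128
M2*R2^2 = 4*16 = 64
I_A/I_B = 128/64 = 2

2


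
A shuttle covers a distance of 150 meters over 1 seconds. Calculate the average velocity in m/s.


Given: distance d = 150 m, time t = 1 s
Using v = d / t
v = 150 / 1
v = 150 m/s

150 m/s


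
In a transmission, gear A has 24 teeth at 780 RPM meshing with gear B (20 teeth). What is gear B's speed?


Given: N1 = 24 teeth, w1 = 780 RPM, N2 = 20 teeth
Using N1*w1 = N2*w2
w2 = N1*w1 / N2
w2 = 24*780 / 20
w2 = 18720 / 20
w2 = 936 RPM

936 RPM


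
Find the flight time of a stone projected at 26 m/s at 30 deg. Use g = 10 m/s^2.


Given: v0 = 26 m/s, theta = 30 deg, g = 10 m/s^2
sin(30) = 1/2
Using T = 2*v0*sin(theta) / g
T = 2*26*1/2 / 10
T = 26 / 10
T = 13/5 s

13/5 s


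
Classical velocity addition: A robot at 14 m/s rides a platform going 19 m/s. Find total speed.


Given: object velocity = 14 m/s, platform velocity = 19 m/s (same direction)
Using classical velocity addition: v_total = v_object + v_platform
v_total = 14 + 19
v_total = 33 m/s

33 m/s


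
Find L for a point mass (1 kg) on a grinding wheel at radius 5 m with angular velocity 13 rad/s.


Given: m = 1 kg, r = 5 m, omega = 13 rad/s
For a point mass: I = m*r^2
I = 1*5^2 = 1*25 = 25
L = I*omega = 25*13
L = 325 kg*m^2/s

325 kg*m^2/s


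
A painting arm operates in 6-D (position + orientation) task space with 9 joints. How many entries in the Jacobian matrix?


Given: task space dimension = 6, joints = 9
Jacobian is a 6 x 9 matrix
Total entries = rows * columns
Total = 6 * 9
Total = 54

54


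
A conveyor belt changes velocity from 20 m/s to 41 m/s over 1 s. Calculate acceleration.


Given: initial velocity v0 = 20 m/s, final velocity v = 41 m/s, time t = 1 s
Using a = (v - v0) / t
a = (41 - 20) / 1
a = 21 / 1
a = 21 m/s^2

21 m/s^2


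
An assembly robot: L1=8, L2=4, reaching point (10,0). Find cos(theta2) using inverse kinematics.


Given: L1 = 8, L2 = 4, target (x, y) = (10, 0)
Using cos(theta2) = (x^2 + y^2 - L1^2 - L2^2) / (2*L1*L2)
x^2 + y^2 = 10^2 + 0 = 100
L1^2 + L2^2 = 64 + 16 = 80
Numerator = 100 - 80 = 20
Denominator = 2*8*4 = 64
cos(theta2) = 20/64 = 5/16

5/16


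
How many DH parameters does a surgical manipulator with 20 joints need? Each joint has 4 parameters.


Given: 20 joints, 4 DH parameters per joint (d, theta, a, alpha)
Total DH parameters = number_of_joints * 4
Total = 20 * 4
Total = 80

80


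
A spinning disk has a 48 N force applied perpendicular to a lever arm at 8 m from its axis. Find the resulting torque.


Given: F = 48 N, r = 8 m, angle = 90 deg (perpendicular)
Using tau = F * r * sin(90)
sin(90) = 1
tau = 48 * 8 * 1
tau = 384 Nm

384 Nm


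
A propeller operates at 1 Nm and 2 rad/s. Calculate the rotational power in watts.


Given: tau = 1 Nm, omega = 2 rad/s
Using P = tau * omega
P = 1 * 2
P = 2 W

2 W


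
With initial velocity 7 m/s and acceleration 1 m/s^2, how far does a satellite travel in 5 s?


Given: v0 = 7 m/s, a = 1 m/s^2, t = 5 s
Using s = v0*t + (1/2)*a*t^2
s = 7*5 + (1/2)*1*5^2
s = 35 + (1/2)*25
s = 35 + 25/2
s = 95/2

95/2 m


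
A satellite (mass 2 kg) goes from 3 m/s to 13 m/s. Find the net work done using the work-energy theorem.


Given: m = 2 kg, v0 = 3 m/s, v = 13 m/s
Using W = (1/2)*m*(v^2 - v0^2)
v^2 = 13^2 = 169
v0^2 = 3^2 = 9
v^2 - v0^2 = 169 - 9 = 160
W = (1/2)*2*160 = 160 J

160 J


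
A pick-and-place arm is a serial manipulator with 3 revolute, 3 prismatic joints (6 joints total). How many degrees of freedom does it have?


Given: serial robot with 3 revolute, 3 prismatic joints
DOF contribution per joint type: revolute=1, prismatic=1, spherical=3, fixed=0
DOF = 3*1 + 3*1
DOF = 6

6


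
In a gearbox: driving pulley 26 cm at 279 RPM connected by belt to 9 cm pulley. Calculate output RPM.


Given: D1 = 26 cm, w1 = 279 RPM, D2 = 9 cm
Using D1*w1 = D2*w2
w2 = D1*w1 / D2
w2 = 26*279 / 9
w2 = 7254 / 9
w2 = 806 RPM

806 RPM


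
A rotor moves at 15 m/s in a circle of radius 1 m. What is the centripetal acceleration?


Given: v = 15 m/s, r = 1 m
Using a_c = v^2 / r
a_c = 15^2 / 1
a_c = 225 / 1
a_c = 225 m/s^2

225 m/s^2


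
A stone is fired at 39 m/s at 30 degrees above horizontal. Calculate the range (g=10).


Given: v0 = 39 m/s, theta = 30 deg, g = 10 m/s^2
sin(2*30) = sin(60) = sqrt(3)/2
Using R = v0^2 * sin(2*theta) / g
R = 39^2 * (sqrt(3)/2) / 10
R = 1521 * sqrt(3) / 20
R = 1521/20*sqrt(3) m

1521/20*sqrt(3) m


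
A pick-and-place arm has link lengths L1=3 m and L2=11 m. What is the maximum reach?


Given: L1 = 3 m, L2 = 11 m
For a 2-link planar arm, max reach = L1 + L2 (fully extended)
Max reach = 3 + 11
Max reach = 14 m

14 m


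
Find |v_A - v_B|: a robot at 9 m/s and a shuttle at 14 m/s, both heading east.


Given: v_A = 9 m/s east, v_B = 14 m/s east
Both move in the same direction; relative speed = |v_A - v_B|
|9 - 14| = |-5|
= 5 m/s

5 m/s


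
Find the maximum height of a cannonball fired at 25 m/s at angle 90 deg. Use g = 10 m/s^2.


Given: v0 = 25 m/s, theta = 90 deg, g = 10 m/s^2
sin^2(90) = 1
Using H = v0^2 * sin^2(theta) / (2*g)
H = 25^2 * 1 / (2*10)
H = 625 * 1 / 20
H = 625 / 20
H = 125/4 m

125/4 m


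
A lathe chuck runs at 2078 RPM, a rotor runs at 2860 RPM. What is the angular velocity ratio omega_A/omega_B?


Given: RPM_A = 2078, RPM_B = 2860
omega = 2*pi*RPM/60, so omega_A/omega_B = RPM_A / RPM_B
omega_A/omega_B = 2078 / 2860
omega_A/omega_B = 1039/1430

1039/1430


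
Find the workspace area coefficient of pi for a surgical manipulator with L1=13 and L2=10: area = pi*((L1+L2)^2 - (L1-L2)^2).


Given: L1 = 13, L2 = 10
(L1+L2)^2 = (23)^2 = 529
(L1-L2)^2 = (3)^2 = 9
Difference = 529 - 9 = 520
This equals 4*L1*L2 = 4*13*10 = 520
Workspace area = 520*pi

520


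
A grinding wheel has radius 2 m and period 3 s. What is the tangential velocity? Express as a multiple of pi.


Given: radius r = 2 m, period T = 3 s
Using v = 2*pi*r / T
v = 2*pi*2 / 3
v = 4*pi / 3
v = 4/3*pi m/s

4/3*pi m/s


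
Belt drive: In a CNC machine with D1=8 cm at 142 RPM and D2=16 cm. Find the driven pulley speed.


Given: D1 = 8 cm, w1 = 142 RPM, D2 = 16 cm
Using D1*w1 = D2*w2
w2 = D1*w1 / D2
w2 = 8*142 / 16
w2 = 1136 / 16
w2 = 71 RPM

71 RPM


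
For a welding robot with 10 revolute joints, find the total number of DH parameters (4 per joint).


Given: 10 joints, 4 DH parameters per joint (d, theta, a, alpha)
Total DH parameters = number_of_joints * 4
Total = 10 * 4
Total = 40

40


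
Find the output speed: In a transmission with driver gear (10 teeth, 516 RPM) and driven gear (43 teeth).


Given: N1 = 10 teeth, w1 = 516 RPM, N2 = 43 teeth
Using N1*w1 = N2*w2
w2 = N1*w1 / N2
w2 = 10*516 / 43
w2 = 5160 / 43
w2 = 120 RPM

120 RPM


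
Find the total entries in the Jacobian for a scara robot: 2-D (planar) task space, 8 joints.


Given: task space dimension = 2, joints = 8
Jacobian is a 2 x 8 matrix
Total entries = rows * columns
Total = 2 * 8
Total = 16

16


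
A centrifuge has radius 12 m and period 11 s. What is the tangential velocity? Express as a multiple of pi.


Given: radius r = 12 m, period T = 11 s
Using v = 2*pi*r / T
v = 2*pi*12 / 11
v = 24*pi / 11
v = 24/11*pi m/s

24/11*pi m/s


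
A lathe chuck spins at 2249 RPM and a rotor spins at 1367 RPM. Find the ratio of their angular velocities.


Given: RPM_A = 2249, RPM_B = 1367
omega = 2*pi*RPM/60, so omega_A/omega_B = RPM_A / RPM_B
omega_A/omega_B = 2249 / 1367
omega_A/omega_B = 2249/1367

2249/1367


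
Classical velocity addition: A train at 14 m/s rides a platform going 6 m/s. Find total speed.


Given: object velocity = 14 m/s, platform velocity = 6 m/s (same direction)
Using classical velocity addition: v_total = v_object + v_platform
v_total = 14 + 6
v_total = 20 m/s

20 m/s


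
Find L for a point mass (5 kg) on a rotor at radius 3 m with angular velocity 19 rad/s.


Given: m = 5 kg, r = 3 m, omega = 19 rad/s
For a point mass: I = m*r^2
I = 5*3^2 = 5*9 = 45
L = I*omega = 45*19
L = 855 kg*m^2/s

855 kg*m^2/s


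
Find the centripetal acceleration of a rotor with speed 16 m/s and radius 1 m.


Given: v = 16 m/s, r = 1 m
Using a_c = v^2 / r
a_c = 16^2 / 1
a_c = 256 / 1
a_c = 256 m/s^2

256 m/s^2


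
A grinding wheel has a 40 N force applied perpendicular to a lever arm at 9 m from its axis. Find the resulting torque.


Given: F = 40 N, r = 9 m, angle = 90 deg (perpendicular)
Using tau = F * r * sin(90)
sin(90) = 1
tau = 40 * 9 * 1
tau = 360 Nm

360 Nm


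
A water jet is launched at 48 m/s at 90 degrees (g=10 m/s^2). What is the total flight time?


Given: v0 = 48 m/s, theta = 90 deg, g = 10 m/s^2
sin(90) = 1
Using T = 2*v0*sin(theta) / g
T = 2*48*1 / 10
T = 96 / 10
T = 48/5 s

48/5 s


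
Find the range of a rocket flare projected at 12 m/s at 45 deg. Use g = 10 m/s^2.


Given: v0 = 12 m/s, theta = 45 deg, g = 10 m/s^2
sin(2*45) = sin(90) = 1
Using R = v0^2 * sin(2*theta) / g
R = 12^2 * 1 / 10
R = 144 / 10
R = 72/5 m

72/5 m


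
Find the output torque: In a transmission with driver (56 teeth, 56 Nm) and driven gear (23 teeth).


Given: N1 = 56, N2 = 23, T1 = 56 Nm
Using T2/T1 = N2/N1
T2 = T1 * N2 / N1
T2 = 56 * 23 / 56
T2 = 1288 / 56
T2 = 23 Nm

23 Nm


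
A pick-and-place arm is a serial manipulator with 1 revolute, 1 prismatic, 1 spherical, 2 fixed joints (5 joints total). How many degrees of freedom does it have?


Given: serial robot with 1 revolute, 1 prismatic, 1 spherical, 2 fixed joints
DOF contribution per joint type: revolute=1, prismatic=1, spherical=3, fixed=0
DOF = 1*1 + 1*1 + 1*3 + 2*0
DOF = 5

5


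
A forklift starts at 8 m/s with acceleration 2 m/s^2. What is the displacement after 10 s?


Given: v0 = 8 m/s, a = 2 m/s^2, t = 10 s
Using s = v0*t + (1/2)*a*t^2
s = 8*10 + (1/2)*2*10^2
s = 80 + (1/2)*200
s = 80 + 100
s = 180

180 m


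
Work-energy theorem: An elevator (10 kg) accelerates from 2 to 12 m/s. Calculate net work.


Given: m = 10 kg, v0 = 2 m/s, v = 12 m/s
Using W = (1/2)*m*(v^2 - v0^2)
v^2 = 12^2 = 144
v0^2 = 2^2 = 4
v^2 - v0^2 = 144 - 4 = 140
W = (1/2)*10*140 = 700 J

700 J


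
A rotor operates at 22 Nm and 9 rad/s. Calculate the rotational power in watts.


Given: tau = 22 Nm, omega = 9 rad/s
Using P = tau * omega
P = 22 * 9
P = 198 W

198 W


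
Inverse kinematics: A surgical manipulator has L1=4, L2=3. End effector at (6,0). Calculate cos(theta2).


Given: L1 = 4, L2 = 3, target (x, y) = (6, 0)
Using cos(theta2) = (x^2 + y^2 - L1^2 - L2^2) / (2*L1*L2)
x^2 + y^2 = 6^2 + 0 = 36
L1^2 + L2^2 = 16 + 9 = 25
Numerator = 36 - 25 = 11
Denominator = 2*4*3 = 24
cos(theta2) = 11/24 = 11/24

11/24


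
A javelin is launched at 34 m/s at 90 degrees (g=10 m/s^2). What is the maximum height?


Given: v0 = 34 m/s, theta = 90 deg, g = 10 m/s^2
sin^2(90) = 1
Using H = v0^2 * sin^2(theta) / (2*g)
H = 34^2 * 1 / (2*10)
H = 1156 * 1 / 20
H = 1156 / 20
H = 289/5 m

289/5 m


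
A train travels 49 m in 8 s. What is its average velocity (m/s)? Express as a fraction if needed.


Given: distance d = 49 m, time t = 8 s
Using v = d / t
v = 49 / 8
v = 49/8 m/s

49/8 m/s


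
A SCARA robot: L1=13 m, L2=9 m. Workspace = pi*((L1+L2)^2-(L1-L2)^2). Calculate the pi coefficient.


Given: L1 = 13, L2 = 9
(L1+L2)^2 = (22)^2 = 484
(L1-L2)^2 = (4)^2 = 16
Difference = 484 - 16 = 468
This equals 4*L1*L2 = 4*13*9 = 468
Workspace area = 468*pi

468


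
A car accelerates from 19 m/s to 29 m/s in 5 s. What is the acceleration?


Given: initial velocity v0 = 19 m/s, final velocity v = 29 m/s, time t = 5 s
Using a = (v - v0) / t
a = (29 - 19) / 5
a = 10 / 5
a = 2 m/s^2

2 m/s^2


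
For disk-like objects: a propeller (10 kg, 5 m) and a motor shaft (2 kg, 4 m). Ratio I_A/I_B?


Given: M1=10 kg, R1=5 m, M2=2 kg, R2=4 m
For a disk: I = (1/2)*M*R^2, so I_A/I_B = (M1*R1^2)/(M2*R2^2)
M1*R1^2 = 10*25 = 250
M2*R2^2 = 2*16 = 32
I_A/I_B = 250/32 = 125/16

125/16


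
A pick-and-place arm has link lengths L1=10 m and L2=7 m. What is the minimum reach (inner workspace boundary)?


Given: L1 = 10 m, L2 = 7 m
For a 2-link planar arm, min reach = |L1 - L2| (second link folded back)
Min reach = |10 - 7|
Min reach = 3 m

3 m


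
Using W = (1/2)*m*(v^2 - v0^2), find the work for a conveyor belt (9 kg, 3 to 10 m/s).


Given: m = 9 kg, v0 = 3 m/s, v = 10 m/s
Using W = (1/2)*m*(v^2 - v0^2)
v^2 = 10^2 = 100
v0^2 = 3^2 = 9
v^2 - v0^2 = 100 - 9 = 91
W = (1/2)*9*91 = 819/2 J

819/2 J


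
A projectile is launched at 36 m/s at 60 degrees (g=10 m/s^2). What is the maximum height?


Given: v0 = 36 m/s, theta = 60 deg, g = 10 m/s^2
sin^2(60) = 3/4
Using H = v0^2 * sin^2(theta) / (2*g)
H = 36^2 * 3/4 / (2*10)
H = 1296 * 3/4 / 20
H = 972 / 20
H = 243/5 m

243/5 m


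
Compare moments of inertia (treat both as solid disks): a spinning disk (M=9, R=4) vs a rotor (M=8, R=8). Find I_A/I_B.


Given: M1=9 kg, R1=4 m, M2=8 kg, R2=8 m
For a disk: I = (1/2)*M*R^2, so I_A/I_B = (M1*R1^2)/(M2*R2^2)
M1*R1^2 = 9*16 = 144
M2*R2^2 = 8*64 = 512
I_A/I_B = 144/512 = 9/32

9/32


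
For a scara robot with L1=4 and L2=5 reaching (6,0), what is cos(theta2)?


Given: L1 = 4, L2 = 5, target (x, y) = (6, 0)
Using cos(theta2) = (x^2 + y^2 - L1^2 - L2^2) / (2*L1*L2)
x^2 + y^2 = 6^2 + 0 = 36
L1^2 + L2^2 = 16 + 25 = 41
Numerator = 36 - 41 = -5
Denominator = 2*4*5 = 40
cos(theta2) = -5/40 = -1/8

-1/8


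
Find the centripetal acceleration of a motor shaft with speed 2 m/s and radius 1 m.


Given: v = 2 m/s, r = 1 m
Using a_c = v^2 / r
a_c = 2^2 / 1
a_c = 4 / 1
a_c = 4 m/s^2

4 m/s^2


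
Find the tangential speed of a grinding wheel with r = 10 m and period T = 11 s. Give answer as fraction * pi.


Given: radius r = 10 m, period T = 11 s
Using v = 2*pi*r / T
v = 2*pi*10 / 11
v = 20*pi / 11
v = 20/11*pi m/s

20/11*pi m/s


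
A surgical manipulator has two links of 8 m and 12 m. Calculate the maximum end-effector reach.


Given: L1 = 8 m, L2 = 12 m
For a 2-link planar arm, max reach = L1 + L2 (fully extended)
Max reach = 8 + 12
Max reach = 20 m

20 m


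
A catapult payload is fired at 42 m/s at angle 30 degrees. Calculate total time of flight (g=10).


Given: v0 = 42 m/s, theta = 30 deg, g = 10 m/s^2
sin(30) = 1/2
Using T = 2*v0*sin(theta) / g
T = 2*42*1/2 / 10
T = 42 / 10
T = 21/5 s

21/5 s


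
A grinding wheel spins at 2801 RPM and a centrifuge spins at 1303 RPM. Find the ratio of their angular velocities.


Given: RPM_A = 2801, RPM_B = 1303
omega = 2*pi*RPM/60, so omega_A/omega_B = RPM_A / RPM_B
omega_A/omega_B = 2801 / 1303
omega_A/omega_B = 2801/1303

2801/1303


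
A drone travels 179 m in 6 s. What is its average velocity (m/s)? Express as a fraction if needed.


Given: distance d = 179 m, time t = 6 s
Using v = d / t
v = 179 / 6
v = 179/6 m/s

179/6 m/s


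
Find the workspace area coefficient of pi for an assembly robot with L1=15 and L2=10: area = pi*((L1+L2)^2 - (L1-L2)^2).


Given: L1 = 15, L2 = 10
(L1+L2)^2 = (25)^2 = 625
(L1-L2)^2 = (5)^2 = 25
Difference = 625 - 25 = 600
This equals 4*L1*L2 = 4*15*10 = 600
Workspace area = 600*pi

600
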